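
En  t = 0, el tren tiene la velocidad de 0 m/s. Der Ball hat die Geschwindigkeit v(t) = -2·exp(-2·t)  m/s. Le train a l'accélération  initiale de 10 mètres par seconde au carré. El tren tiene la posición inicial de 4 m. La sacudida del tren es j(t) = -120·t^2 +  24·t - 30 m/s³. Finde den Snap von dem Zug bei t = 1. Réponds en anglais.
We must differentiate our jerk equation j(t) = -120·t^2 + 24·t - 30 1 time. The derivative of jerk gives snap: s(t) = 24 - 240·t. Using s(t) = 24 - 240·t and substituting t = 1, we find s = -216.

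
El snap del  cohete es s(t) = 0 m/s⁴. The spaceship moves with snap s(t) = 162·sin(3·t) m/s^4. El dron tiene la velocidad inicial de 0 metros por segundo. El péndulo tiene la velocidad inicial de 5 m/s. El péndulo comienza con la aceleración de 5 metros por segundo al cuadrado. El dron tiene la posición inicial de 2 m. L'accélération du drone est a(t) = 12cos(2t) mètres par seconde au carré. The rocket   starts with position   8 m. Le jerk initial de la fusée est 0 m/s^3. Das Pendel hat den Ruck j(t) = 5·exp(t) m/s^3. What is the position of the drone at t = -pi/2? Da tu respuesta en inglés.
We must find the antiderivative of our acceleration equation a(t) = 12·cos(2·t) 2 times. Integrating acceleration and using the initial condition v(0) = 0, we get v(t) = 6·sin(2·t). Integrating velocity and using the initial condition x(0) = 2, we get x(t) = 5 - 3·cos(2·t). Using x(t) = 5 - 3·cos(2·t) and substituting t = -pi/2, we find x = 8.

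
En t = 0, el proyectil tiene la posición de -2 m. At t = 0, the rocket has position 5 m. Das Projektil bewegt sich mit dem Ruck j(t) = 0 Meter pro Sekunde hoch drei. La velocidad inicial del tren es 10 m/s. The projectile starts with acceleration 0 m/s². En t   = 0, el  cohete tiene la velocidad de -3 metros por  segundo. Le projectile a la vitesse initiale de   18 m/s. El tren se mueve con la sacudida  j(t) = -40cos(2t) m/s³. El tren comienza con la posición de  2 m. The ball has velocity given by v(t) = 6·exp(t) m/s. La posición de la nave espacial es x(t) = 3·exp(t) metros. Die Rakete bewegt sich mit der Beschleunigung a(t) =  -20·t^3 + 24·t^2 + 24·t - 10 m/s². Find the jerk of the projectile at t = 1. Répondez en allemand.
Aus der Gleichung für den Ruck j(t) = 0, setzen wir t = 1 ein und erhalten j = 0.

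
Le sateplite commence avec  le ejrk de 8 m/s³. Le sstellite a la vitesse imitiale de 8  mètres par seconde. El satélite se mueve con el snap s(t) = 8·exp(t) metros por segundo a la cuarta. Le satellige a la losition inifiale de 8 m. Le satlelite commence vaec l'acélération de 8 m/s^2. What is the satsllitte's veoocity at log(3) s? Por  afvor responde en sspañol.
Partiendo del snap s(t) = 8·exp(t), tomamos 3 antiderivadas. Integrando el snap y usando la condición inicial j(0) = 8, obtenemos j(t) = 8·exp(t). La integral de la sacudida es la aceleración. Usando a(0) = 8, obtenemos a(t) = 8·exp(t). La integral de la aceleración, con v(0) = 8, da la velocidad: v(t) = 8·exp(t). Usando v(t) = 8·exp(t) y sustituyendo t = log(3), encontramos v = 24.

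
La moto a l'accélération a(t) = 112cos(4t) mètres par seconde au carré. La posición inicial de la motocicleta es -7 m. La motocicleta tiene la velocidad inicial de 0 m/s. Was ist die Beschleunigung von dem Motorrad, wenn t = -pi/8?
Wir haben die Beschleunigung a(t) = 112·cos(4·t). Durch Einsetzen von t = -pi/8: a(-pi/8) = 0.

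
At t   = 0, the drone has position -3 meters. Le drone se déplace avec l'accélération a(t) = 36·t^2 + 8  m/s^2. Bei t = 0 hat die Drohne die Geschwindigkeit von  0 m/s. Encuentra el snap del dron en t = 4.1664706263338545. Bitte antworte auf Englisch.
We must differentiate our acceleration equation a(t) = 36·t^2 + 8 2 times. Differentiating acceleration, we get jerk: j(t) = 72·t. Taking d/dt of j(t), we find s(t) = 72. Using s(t) = 72 and substituting t = 4.1664706263338545, we find s = 72.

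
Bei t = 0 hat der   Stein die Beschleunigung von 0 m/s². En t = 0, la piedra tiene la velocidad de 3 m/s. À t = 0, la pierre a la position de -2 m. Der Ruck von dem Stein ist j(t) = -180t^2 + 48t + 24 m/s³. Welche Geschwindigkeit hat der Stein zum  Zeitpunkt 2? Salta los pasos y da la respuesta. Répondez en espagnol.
La respuesta es -125.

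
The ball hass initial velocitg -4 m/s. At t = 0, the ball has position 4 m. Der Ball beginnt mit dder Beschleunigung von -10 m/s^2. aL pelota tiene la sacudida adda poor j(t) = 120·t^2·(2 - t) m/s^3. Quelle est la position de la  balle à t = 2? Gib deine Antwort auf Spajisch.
Para resolver esto, necesitamos tomar 3 integrales de nuestra ecuación de la sacudida j(t) = 120·t^2·(2 - t). Integrando la sacudida y usando la condición inicial a(0) = -10, obtenemos a(t) = -30·t^4 + 80·t^3 - 10. La antiderivada de la aceleración es la velocidad. Usando v(0) = -4, obtenemos v(t) = -6·t^5 + 20·t^4 - 10·t - 4. La integral de la velocidad, con x(0) = 4, da la posición: x(t) = -t^6 + 4·t^5 - 5·t^2 - 4·t + 4. Usando x(t) = -t^6 + 4·t^5 - 5·t^2 - 4·t + 4 y sustituyendo t = 2, encontramos x = 40.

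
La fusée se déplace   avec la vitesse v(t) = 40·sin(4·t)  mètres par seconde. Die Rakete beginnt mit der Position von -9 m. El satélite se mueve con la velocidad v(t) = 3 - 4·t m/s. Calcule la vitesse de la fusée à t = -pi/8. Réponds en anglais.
Using v(t) = 40·sin(4·t) and substituting t = -pi/8, we find v = -40.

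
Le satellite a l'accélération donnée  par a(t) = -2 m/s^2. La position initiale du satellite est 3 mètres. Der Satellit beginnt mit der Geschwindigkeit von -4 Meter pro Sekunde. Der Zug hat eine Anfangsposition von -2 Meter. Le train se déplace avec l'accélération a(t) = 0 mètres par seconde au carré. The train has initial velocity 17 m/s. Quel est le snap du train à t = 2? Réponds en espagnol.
Para resolver esto, necesitamos tomar 2 derivadas de nuestra ecuación de la aceleración a(t) = 0. La derivada de la aceleración da la sacudida: j(t) = 0. Derivando la sacudida, obtenemos el snap: s(t) = 0. De la ecuación del snap s(t) = 0, sustituimos t = 2 para obtener s = 0.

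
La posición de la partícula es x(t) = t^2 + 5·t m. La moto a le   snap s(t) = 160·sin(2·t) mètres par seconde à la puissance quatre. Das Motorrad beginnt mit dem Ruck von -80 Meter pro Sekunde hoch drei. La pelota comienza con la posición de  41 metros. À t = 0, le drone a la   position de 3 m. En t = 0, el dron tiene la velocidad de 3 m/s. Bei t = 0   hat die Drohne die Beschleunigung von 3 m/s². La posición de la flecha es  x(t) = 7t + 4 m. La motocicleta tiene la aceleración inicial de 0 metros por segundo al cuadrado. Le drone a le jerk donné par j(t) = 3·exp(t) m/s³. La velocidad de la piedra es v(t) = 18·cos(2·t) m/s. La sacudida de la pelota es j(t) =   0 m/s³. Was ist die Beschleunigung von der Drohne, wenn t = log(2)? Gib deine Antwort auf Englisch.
Starting from jerk j(t) = 3·exp(t), we take 1 integral. The antiderivative of jerk is acceleration. Using a(0) = 3, we get a(t) = 3·exp(t). From the given acceleration equation a(t) = 3·exp(t), we substitute t = log(2) to get a = 6.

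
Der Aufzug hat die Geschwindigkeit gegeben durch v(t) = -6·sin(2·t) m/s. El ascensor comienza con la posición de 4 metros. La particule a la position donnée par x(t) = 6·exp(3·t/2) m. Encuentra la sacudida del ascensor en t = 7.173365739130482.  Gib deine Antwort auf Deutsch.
Wir müssen unsere Gleichung für die Geschwindigkeit v(t) = -6·sin(2·t) 2-mal ableiten. Die Ableitung von der Geschwindigkeit ergibt die Beschleunigung: a(t) = -12·cos(2·t). Durch Ableiten von der Beschleunigung erhalten wir den Ruck: j(t) = 24·sin(2·t). Wir haben den Ruck j(t) = 24·sin(2·t). Durch Einsetzen von t = 7.173365739130482: j(7.173365739130482) = 23.4749183649930.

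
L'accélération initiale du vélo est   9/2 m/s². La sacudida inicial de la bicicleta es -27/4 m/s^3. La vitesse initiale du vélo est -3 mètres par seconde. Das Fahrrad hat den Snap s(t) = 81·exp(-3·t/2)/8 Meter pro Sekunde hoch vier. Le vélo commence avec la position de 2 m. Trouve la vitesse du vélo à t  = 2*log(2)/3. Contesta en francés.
En partant du snap s(t) = 81·exp(-3·t/2)/8, nous prenons 3 intégrales. En prenant ∫s(t)dt et en appliquant j(0) = -27/4, nous trouvons j(t) = -27·exp(-3·t/2)/4. L'intégrale du jerk est l'accélération. En utilisant a(0) = 9/2, nous obtenons a(t) = 9·exp(-3·t/2)/2. La primitive de l'accélération est la vitesse. En utilisant v(0) = -3, nous obtenons v(t) = -3·exp(-3·t/2). De l'équation de la vitesse v(t) = -3·exp(-3·t/2), nous substituons t = 2*log(2)/3 pour obtenir v = -3/2.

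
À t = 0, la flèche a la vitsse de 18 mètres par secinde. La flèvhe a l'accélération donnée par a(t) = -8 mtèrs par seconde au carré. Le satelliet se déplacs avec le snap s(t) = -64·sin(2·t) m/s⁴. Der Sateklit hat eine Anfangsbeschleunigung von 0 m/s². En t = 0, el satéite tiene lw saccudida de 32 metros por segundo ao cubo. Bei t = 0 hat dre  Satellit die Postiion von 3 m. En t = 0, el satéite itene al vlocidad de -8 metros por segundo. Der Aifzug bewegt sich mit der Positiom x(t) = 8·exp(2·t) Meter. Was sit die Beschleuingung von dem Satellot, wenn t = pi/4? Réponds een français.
Nous devons trouver l'intégrale de notre équation du snap s(t) = -64·sin(2·t) 2 fois. En intégrant le snap et en utilisant la condition initiale j(0) = 32, nous obtenons j(t) = 32·cos(2·t). En prenant ∫j(t)dt et en appliquant a(0) = 0, nous trouvons a(t) = 16·sin(2·t). En utilisant a(t) = 16·sin(2·t) et en substituant t = pi/4, nous trouvons a = 16.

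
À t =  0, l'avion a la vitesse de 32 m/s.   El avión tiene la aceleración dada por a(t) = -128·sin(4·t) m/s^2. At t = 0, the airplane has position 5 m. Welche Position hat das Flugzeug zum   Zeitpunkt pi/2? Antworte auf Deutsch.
Wir müssen unsere Gleichung für die Beschleunigung a(t) = -128·sin(4·t) 2-mal integrieren. Mit ∫a(t)dt und Anwendung von v(0) = 32, finden wir v(t) = 32·cos(4·t). Das Integral von der Geschwindigkeit, mit x(0) = 5, ergibt die Position: x(t) = 8·sin(4·t) + 5. Wir haben die Position x(t) = 8·sin(4·t) + 5. Durch Einsetzen von t = pi/2: x(pi/2) = 5.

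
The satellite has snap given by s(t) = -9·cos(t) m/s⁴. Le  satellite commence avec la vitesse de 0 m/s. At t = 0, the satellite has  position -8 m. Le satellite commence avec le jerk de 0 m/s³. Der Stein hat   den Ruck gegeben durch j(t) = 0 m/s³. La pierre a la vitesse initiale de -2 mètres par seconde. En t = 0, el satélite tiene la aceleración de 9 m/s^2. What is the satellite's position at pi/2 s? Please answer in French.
Nous devons intégrer notre équation du snap s(t) = -9·cos(t) 4 fois. La primitive du snap, avec j(0) = 0, donne le jerk: j(t) = -9·sin(t). L'intégrale du jerk, avec a(0) = 9, donne l'accélération: a(t) = 9·cos(t). En intégrant l'accélération et en utilisant la condition initiale v(0) = 0, nous obtenons v(t) = 9·sin(t). La primitive de la vitesse, avec x(0) = -8, donne la position: x(t) = 1 - 9·cos(t). En utilisant x(t) = 1 - 9·cos(t) et en substituant t = pi/2, nous trouvons x = 1.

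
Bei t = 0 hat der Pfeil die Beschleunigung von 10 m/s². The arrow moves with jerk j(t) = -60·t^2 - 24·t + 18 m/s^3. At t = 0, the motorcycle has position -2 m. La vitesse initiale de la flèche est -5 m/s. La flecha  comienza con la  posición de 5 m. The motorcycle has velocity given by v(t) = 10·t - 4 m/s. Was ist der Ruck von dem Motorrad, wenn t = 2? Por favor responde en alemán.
Um dies zu lösen, müssen wir 2 Ableitungen unserer Gleichung für die Geschwindigkeit v(t) = 10·t - 4 nehmen. Mit d/dt von v(t) finden wir a(t) = 10. Durch Ableiten von der Beschleunigung erhalten wir den Ruck: j(t) = 0. Mit j(t) = 0 und Einsetzen von t = 2, finden wir j = 0.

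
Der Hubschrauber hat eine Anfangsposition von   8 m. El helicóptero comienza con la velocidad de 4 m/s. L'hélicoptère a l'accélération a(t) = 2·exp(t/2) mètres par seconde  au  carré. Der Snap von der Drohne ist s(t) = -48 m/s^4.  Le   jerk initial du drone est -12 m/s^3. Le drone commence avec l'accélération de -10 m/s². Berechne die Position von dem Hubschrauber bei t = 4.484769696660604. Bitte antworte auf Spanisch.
Necesitamos integrar nuestra ecuación de la aceleración a(t) = 2·exp(t/2) 2 veces. La antiderivada de la aceleración es la velocidad. Usando v(0) = 4, obtenemos v(t) = 4·exp(t/2). Tomando ∫v(t)dt y aplicando x(0) = 8, encontramos x(t) = 8·exp(t/2). Usando x(t) = 8·exp(t/2) y sustituyendo t = 4.484769696660604, encontramos x = 75.3260775313630.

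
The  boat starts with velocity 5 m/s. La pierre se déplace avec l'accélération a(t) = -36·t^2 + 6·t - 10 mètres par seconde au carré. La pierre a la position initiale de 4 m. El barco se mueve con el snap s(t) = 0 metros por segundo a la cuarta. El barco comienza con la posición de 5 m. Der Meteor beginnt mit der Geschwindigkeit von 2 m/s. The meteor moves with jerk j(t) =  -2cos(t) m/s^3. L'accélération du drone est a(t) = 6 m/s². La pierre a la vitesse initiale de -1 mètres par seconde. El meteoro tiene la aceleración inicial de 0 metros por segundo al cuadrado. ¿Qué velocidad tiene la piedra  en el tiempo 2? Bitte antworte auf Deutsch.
Um dies zu lösen, müssen wir 1 Integral unserer Gleichung für die Beschleunigung a(t) = -36·t^2 + 6·t - 10 finden. Die Stammfunktion von der Beschleunigung, mit v(0) = -1, ergibt die Geschwindigkeit: v(t) = -12·t^3 + 3·t^2 - 10·t - 1. Mit v(t) = -12·t^3 + 3·t^2 - 10·t - 1 und Einsetzen von t = 2, finden wir v = -105.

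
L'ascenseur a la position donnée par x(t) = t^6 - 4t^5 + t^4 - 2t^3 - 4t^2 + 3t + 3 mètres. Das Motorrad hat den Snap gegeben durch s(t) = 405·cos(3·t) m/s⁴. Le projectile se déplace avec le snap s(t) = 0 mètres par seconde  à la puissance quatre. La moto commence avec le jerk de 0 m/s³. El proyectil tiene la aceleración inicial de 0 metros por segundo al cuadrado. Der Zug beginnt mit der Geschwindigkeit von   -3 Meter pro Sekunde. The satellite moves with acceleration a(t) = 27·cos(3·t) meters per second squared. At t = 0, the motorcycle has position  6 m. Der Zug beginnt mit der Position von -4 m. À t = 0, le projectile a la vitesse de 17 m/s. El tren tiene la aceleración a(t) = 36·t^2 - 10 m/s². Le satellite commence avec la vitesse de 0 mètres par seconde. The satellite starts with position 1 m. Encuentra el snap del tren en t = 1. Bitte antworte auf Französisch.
En partant de l'accélération a(t) = 36·t^2 - 10, nous prenons 2 dérivées. En prenant d/dt de a(t), nous trouvons j(t) = 72·t. En prenant d/dt de j(t), nous trouvons s(t) = 72. En utilisant s(t) = 72 et en substituant t = 1, nous trouvons s = 72.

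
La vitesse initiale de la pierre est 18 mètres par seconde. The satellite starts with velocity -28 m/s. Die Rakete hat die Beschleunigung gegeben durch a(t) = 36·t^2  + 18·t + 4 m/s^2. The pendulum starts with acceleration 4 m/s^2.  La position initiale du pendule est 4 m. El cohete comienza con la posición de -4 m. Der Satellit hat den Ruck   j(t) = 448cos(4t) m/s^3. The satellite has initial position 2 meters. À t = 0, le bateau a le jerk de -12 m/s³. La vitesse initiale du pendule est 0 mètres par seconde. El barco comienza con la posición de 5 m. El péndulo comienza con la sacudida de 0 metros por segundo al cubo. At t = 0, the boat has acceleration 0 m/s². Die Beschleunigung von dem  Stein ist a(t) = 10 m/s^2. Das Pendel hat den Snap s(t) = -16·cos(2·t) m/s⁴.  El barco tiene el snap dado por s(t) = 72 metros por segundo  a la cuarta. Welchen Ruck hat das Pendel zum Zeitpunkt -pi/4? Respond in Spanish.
Para resolver esto, necesitamos tomar 1 antiderivada de nuestra ecuación del snap s(t) = -16·cos(2·t). La antiderivada del snap, con j(0) = 0, da la sacudida: j(t) = -8·sin(2·t). Usando j(t) = -8·sin(2·t) y sustituyendo t = -pi/4, encontramos j = 8.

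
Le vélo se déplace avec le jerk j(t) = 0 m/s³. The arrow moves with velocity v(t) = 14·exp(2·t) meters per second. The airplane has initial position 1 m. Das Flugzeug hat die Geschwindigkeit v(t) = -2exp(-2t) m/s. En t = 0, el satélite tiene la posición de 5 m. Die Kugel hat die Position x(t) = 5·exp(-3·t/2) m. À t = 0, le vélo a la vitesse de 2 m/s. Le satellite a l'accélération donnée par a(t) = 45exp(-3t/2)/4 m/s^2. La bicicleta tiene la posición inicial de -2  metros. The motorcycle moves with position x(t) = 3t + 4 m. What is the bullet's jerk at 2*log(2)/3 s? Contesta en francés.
En partant de la position x(t) = 5·exp(-3·t/2), nous prenons 3 dérivées. En prenant d/dt de x(t), nous trouvons v(t) = -15·exp(-3·t/2)/2. En dérivant la vitesse, nous obtenons l'accélération: a(t) = 45·exp(-3·t/2)/4. En dérivant l'accélération, nous obtenons le jerk: j(t) = -135·exp(-3·t/2)/8. De l'équation du jerk j(t) = -135·exp(-3·t/2)/8, nous substituons t = 2*log(2)/3 pour obtenir j = -135/16.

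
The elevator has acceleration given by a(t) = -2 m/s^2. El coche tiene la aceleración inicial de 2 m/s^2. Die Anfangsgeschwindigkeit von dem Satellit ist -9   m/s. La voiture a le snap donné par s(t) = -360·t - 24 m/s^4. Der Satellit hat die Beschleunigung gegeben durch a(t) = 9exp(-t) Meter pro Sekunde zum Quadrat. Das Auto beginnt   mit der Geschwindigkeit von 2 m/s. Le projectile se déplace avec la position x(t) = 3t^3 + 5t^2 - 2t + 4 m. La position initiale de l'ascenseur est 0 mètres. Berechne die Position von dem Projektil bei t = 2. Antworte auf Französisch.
De l'équation de la position x(t) = 3·t^3 + 5·t^2 - 2·t + 4, nous substituons t = 2 pour obtenir x = 44.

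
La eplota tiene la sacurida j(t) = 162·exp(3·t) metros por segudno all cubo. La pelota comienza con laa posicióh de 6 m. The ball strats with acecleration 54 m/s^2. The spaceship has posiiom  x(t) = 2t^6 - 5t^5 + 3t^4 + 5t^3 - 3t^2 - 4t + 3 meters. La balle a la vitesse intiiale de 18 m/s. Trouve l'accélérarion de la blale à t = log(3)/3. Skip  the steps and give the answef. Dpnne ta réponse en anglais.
a(log(3)/3) = 162.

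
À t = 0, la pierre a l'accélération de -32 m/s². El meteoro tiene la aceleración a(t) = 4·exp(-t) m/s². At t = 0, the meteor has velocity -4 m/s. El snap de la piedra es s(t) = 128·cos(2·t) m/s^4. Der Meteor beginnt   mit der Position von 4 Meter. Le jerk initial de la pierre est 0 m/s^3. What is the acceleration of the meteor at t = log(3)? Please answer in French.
De l'équation de l'accélération a(t) = 4·exp(-t), nous substituons t = log(3) pour obtenir a = 4/3.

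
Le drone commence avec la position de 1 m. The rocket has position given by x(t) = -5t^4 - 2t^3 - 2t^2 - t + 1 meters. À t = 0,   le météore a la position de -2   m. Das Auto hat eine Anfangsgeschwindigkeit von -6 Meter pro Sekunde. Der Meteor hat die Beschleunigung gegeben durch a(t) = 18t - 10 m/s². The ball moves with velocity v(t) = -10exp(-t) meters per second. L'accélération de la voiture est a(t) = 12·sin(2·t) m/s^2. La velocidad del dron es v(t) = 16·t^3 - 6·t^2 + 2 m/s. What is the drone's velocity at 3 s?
From the given velocity equation v(t) = 16·t^3 - 6·t^2 + 2, we substitute t = 3 to get v = 380.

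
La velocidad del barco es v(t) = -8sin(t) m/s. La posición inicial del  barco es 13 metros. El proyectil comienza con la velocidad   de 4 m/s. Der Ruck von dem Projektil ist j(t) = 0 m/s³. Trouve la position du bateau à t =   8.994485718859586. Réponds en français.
En partant de la vitesse v(t) = -8·sin(t), nous prenons 1 primitive. En intégrant la vitesse et en utilisant la condition initiale x(0) = 13, nous obtenons x(t) = 8·cos(t) + 5. De l'équation de la position x(t) = 8·cos(t) + 5, nous substituons t = 8.994485718859586 pour obtenir x = -2.27075106993535.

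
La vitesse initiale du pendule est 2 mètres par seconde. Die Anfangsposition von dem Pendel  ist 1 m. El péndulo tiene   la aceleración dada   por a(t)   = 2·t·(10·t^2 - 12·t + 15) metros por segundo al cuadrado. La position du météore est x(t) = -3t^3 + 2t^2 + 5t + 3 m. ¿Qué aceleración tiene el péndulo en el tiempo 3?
De la ecuación de la aceleración a(t) = 2·t·(10·t^2 - 12·t + 15), sustituimos t = 3 para obtener a = 414.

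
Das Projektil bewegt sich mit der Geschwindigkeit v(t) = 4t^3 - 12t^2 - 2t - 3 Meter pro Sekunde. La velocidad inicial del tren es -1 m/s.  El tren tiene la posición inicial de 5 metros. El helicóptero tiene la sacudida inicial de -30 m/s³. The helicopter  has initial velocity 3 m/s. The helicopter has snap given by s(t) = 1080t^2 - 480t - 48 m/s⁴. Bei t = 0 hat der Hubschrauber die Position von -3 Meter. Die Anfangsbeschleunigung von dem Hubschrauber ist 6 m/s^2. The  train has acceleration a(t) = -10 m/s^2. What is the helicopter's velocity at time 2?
We need to integrate our snap equation s(t) = 1080·t^2 - 480·t - 48 3 times. The antiderivative of snap is jerk. Using j(0) = -30, we get j(t) = 360·t^3 - 240·t^2 - 48·t - 30. The integral of jerk is acceleration. Using a(0) = 6, we get a(t) = 90·t^4 - 80·t^3 - 24·t^2 - 30·t + 6. The integral of acceleration, with v(0) = 3, gives velocity: v(t) = 18·t^5 - 20·t^4 - 8·t^3 - 15·t^2 + 6·t + 3. From the given velocity equation v(t) = 18·t^5 - 20·t^4 - 8·t^3 - 15·t^2 + 6·t + 3, we substitute t = 2 to get v = 147.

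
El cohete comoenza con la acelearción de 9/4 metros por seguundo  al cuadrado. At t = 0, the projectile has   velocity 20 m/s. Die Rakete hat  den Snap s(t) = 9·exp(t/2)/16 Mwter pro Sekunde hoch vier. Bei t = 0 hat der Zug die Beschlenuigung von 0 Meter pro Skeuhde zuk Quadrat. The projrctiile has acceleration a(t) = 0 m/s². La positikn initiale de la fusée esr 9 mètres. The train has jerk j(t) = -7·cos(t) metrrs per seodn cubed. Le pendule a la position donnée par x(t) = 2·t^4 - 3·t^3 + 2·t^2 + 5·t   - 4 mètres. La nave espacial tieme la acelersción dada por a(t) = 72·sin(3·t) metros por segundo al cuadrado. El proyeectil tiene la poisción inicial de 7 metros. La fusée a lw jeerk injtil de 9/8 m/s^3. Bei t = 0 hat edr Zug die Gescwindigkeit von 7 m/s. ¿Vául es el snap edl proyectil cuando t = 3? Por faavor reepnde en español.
Partiendo de la aceleración a(t) = 0, tomamos 2 derivadas. Derivando la aceleración, obtenemos la sacudida: j(t) = 0. La derivada de la sacudida da el snap: s(t) = 0. De la ecuación del snap s(t) = 0, sustituimos t = 3 para obtener s = 0.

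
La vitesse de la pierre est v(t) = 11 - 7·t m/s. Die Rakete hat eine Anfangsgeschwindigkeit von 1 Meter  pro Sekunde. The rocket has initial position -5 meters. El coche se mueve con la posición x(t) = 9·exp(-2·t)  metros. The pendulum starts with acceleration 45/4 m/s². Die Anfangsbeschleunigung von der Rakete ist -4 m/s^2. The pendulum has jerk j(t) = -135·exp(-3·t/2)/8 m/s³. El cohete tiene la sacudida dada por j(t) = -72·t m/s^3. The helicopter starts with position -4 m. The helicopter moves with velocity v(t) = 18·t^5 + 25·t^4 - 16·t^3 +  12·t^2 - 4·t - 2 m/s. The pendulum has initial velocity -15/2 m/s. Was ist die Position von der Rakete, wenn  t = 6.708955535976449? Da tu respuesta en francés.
En partant du jerk j(t) = -72·t, nous prenons 3 primitives. En prenant ∫j(t)dt et en appliquant a(0) = -4, nous trouvons a(t) = -36·t^2 - 4. En prenant ∫a(t)dt et en appliquant v(0) = 1, nous trouvons v(t) = -12·t^3 - 4·t + 1. En prenant ∫v(t)dt et en appliquant x(0) = -5, nous trouvons x(t) = -3·t^4 - 2·t^2 + t - 5. Nous avons la position x(t) = -3·t^4 - 2·t^2 + t - 5. En substituant t = 6.708955535976449: x(6.708955535976449) = -6166.03430191727.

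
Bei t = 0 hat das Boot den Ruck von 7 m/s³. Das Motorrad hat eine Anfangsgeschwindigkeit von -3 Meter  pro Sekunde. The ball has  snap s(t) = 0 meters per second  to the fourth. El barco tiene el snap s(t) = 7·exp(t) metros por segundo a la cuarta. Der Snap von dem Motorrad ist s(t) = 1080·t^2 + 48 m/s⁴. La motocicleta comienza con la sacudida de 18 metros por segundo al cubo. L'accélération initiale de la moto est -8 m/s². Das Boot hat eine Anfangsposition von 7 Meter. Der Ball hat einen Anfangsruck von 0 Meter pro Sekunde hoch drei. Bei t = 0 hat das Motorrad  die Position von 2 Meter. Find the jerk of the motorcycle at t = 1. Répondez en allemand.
Um dies zu lösen, müssen wir 1 Integral unserer Gleichung für den Snap s(t) = 1080·t^2 + 48 finden. Das Integral von dem Snap ist der Ruck. Mit j(0) = 18 erhalten wir j(t) = 360·t^3 + 48·t + 18. Mit j(t) = 360·t^3 + 48·t + 18 und Einsetzen von t = 1, finden wir j = 426.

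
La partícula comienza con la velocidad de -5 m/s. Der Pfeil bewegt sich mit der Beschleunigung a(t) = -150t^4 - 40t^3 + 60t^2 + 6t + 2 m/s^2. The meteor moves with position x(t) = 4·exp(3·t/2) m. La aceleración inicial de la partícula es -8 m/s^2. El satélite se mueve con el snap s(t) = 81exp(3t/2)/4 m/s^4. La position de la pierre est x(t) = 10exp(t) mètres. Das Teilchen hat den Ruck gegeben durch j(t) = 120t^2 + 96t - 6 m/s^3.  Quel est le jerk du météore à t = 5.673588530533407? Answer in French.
Pour résoudre ceci, nous devons prendre 3 dérivées de notre équation de la position x(t) = 4·exp(3·t/2). En dérivant la position, nous obtenons la vitesse: v(t) = 6·exp(3·t/2). En dérivant la vitesse, nous obtenons l'accélération: a(t) = 9·exp(3·t/2). En dérivant l'accélération, nous obtenons le jerk: j(t) = 27·exp(3·t/2)/2. En utilisant j(t) = 27·exp(3·t/2)/2 et en substituant t = 5.673588530533407, nous trouvons j = 67041.8601235805.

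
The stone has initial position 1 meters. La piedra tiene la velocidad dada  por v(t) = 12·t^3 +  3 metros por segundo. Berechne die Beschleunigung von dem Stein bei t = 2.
Ausgehend von der Geschwindigkeit v(t) = 12·t^3 + 3, nehmen wir 1 Ableitung. Durch Ableiten von der Geschwindigkeit erhalten wir die Beschleunigung: a(t) = 36·t^2. Wir haben die Beschleunigung a(t) = 36·t^2. Durch Einsetzen von t = 2: a(2) = 144.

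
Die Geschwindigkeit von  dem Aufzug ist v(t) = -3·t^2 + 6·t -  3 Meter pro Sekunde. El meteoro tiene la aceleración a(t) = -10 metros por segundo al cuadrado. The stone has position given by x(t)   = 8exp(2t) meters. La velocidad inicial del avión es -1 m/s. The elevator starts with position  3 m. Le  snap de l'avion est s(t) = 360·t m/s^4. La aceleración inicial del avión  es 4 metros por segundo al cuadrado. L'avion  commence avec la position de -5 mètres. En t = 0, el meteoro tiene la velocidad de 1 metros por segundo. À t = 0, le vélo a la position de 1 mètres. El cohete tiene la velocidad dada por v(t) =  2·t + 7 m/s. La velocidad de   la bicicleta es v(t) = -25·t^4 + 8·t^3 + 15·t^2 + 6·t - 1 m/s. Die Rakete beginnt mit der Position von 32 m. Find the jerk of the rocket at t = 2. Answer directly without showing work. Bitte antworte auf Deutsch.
Der Ruck bei t = 2 ist j = 0.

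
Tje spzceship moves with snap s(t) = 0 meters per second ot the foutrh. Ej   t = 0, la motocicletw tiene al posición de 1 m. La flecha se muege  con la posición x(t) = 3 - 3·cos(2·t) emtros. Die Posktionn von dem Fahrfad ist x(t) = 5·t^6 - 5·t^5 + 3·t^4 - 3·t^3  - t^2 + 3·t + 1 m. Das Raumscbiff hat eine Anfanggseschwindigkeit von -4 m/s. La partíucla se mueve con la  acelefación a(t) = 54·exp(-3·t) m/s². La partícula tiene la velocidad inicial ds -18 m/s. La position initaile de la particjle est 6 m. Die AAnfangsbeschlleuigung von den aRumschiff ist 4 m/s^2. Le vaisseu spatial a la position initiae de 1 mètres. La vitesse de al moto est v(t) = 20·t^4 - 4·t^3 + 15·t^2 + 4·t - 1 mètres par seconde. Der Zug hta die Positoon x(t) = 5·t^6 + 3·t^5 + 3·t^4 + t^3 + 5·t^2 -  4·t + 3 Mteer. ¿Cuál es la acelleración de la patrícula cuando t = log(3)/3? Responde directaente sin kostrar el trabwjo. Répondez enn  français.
La réponse est 18.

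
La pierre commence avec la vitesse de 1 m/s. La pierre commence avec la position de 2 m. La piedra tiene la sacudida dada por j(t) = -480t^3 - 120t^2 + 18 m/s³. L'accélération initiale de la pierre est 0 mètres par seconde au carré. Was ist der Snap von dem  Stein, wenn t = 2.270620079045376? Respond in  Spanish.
Para resolver esto, necesitamos tomar 1 derivada de nuestra ecuación de la sacudida j(t) = -480·t^3 - 120·t^2 + 18. Derivando la sacudida, obtenemos el snap: s(t) = -1440·t^2 - 240·t. Tenemos el snap s(t) = -1440·t^2 - 240·t. Sustituyendo t = 2.270620079045376: s(2.270620079045376) = -7969.17920141509.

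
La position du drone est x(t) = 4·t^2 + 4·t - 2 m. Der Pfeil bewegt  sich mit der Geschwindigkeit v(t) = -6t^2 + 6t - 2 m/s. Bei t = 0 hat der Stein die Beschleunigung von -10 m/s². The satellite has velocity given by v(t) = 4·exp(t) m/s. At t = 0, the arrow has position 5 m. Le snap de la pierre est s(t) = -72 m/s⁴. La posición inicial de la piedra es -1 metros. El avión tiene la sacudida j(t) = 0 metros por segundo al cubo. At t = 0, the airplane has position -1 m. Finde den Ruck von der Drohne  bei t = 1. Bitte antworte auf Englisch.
Starting from position x(t) = 4·t^2 + 4·t - 2, we take 3 derivatives. Differentiating position, we get velocity: v(t) = 8·t + 4. The derivative of velocity gives acceleration: a(t) = 8. Differentiating acceleration, we get jerk: j(t) = 0. From the given jerk equation j(t) = 0, we substitute t = 1 to get j = 0.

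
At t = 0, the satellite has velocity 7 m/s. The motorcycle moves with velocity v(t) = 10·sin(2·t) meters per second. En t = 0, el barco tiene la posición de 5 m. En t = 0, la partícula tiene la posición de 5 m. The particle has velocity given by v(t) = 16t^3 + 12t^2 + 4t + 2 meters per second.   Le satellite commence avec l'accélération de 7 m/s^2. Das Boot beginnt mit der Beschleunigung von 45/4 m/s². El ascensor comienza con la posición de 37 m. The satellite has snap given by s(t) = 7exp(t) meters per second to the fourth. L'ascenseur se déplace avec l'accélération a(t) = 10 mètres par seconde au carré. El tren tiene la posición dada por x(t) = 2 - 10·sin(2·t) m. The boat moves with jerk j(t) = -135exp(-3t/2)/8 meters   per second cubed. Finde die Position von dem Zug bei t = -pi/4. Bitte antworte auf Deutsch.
Aus der Gleichung für die Position x(t) = 2 - 10·sin(2·t), setzen wir t = -pi/4 ein und erhalten x = 12.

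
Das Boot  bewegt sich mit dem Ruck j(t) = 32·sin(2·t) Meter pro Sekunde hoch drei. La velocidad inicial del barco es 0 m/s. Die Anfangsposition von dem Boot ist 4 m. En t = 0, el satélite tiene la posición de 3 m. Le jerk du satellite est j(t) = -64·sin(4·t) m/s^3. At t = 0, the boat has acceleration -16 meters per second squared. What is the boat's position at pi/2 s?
To find the answer, we compute 3 antiderivatives of j(t) = 32·sin(2·t). The integral of jerk is acceleration. Using a(0) = -16, we get a(t) = -16·cos(2·t). The antiderivative of acceleration, with v(0) = 0, gives velocity: v(t) = -8·sin(2·t). Taking ∫v(t)dt and applying x(0) = 4, we find x(t) = 4·cos(2·t). We have position x(t) = 4·cos(2·t). Substituting t = pi/2: x(pi/2) = -4.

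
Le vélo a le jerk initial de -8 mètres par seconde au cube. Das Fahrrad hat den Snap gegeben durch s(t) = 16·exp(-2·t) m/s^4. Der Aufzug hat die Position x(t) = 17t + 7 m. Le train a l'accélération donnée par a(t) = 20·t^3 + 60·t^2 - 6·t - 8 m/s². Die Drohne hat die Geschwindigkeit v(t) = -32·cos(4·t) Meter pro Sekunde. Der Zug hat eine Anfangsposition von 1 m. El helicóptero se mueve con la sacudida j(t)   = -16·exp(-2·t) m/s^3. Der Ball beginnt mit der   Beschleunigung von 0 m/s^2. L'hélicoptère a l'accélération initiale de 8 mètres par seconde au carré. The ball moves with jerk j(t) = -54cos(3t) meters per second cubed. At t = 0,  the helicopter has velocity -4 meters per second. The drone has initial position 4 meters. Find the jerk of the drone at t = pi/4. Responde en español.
Partiendo de la velocidad v(t) = -32·cos(4·t), tomamos 2 derivadas. Tomando d/dt de v(t), encontramos a(t) = 128·sin(4·t). La derivada de la aceleración da la sacudida: j(t) = 512·cos(4·t). Usando j(t) = 512·cos(4·t) y sustituyendo t = pi/4, encontramos j = -512.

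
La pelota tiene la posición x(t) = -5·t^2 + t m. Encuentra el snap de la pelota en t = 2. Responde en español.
Partiendo de la posición x(t) = -5·t^2 + t, tomamos 4 derivadas. Derivando la posición, obtenemos la velocidad: v(t) = 1 - 10·t. Tomando d/dt de v(t), encontramos a(t) = -10. Tomando d/dt de a(t), encontramos j(t) = 0. Tomando d/dt de j(t), encontramos s(t) = 0. Usando s(t) = 0 y sustituyendo t = 2, encontramos s = 0.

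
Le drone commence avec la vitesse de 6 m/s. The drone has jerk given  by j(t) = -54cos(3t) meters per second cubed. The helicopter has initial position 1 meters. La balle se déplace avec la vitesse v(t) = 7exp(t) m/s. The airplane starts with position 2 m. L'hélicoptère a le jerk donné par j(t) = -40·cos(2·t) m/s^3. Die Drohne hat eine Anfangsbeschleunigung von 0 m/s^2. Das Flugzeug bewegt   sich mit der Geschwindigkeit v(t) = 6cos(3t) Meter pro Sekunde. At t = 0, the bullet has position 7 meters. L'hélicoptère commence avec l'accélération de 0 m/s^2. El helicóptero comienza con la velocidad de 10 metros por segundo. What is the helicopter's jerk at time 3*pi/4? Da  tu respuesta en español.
Tenemos la sacudida j(t) = -40·cos(2·t). Sustituyendo t = 3*pi/4: j(3*pi/4) = 0.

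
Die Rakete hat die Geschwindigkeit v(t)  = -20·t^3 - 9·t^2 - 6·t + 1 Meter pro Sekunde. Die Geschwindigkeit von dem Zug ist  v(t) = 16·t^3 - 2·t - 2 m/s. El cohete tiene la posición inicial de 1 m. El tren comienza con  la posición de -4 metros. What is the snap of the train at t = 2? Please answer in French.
Nous devons dériver notre équation de la vitesse v(t) = 16·t^3 - 2·t - 2 3 fois. En dérivant la vitesse, nous obtenons l'accélération: a(t) = 48·t^2 - 2. La dérivée de l'accélération donne le jerk: j(t) = 96·t. La dérivée du jerk donne le snap: s(t) = 96. De l'équation du snap s(t) = 96, nous substituons t = 2 pour obtenir s = 96.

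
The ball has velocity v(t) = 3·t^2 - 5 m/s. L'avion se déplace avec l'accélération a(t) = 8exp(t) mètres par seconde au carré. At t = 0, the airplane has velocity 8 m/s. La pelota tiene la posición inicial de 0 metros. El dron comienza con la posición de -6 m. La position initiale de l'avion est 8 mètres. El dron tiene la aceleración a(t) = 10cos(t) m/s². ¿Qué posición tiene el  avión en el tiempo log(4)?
Debemos encontrar la integral de nuestra ecuación de la aceleración a(t) = 8·exp(t) 2 veces. La integral de la aceleración es la velocidad. Usando v(0) = 8, obtenemos v(t) = 8·exp(t). Integrando la velocidad y usando la condición inicial x(0) = 8, obtenemos x(t) = 8·exp(t). De la ecuación de la posición x(t) = 8·exp(t), sustituimos t = log(4) para obtener x = 32.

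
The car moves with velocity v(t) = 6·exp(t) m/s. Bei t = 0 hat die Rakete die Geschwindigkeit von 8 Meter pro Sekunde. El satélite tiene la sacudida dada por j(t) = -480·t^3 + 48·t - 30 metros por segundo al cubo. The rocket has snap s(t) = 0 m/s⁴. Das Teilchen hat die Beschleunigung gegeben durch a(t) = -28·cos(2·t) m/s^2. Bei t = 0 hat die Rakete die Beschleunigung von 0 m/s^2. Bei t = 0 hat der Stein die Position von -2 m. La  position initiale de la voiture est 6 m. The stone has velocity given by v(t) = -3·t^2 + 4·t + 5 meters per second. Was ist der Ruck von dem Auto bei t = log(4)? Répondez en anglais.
Starting from velocity v(t) = 6·exp(t), we take 2 derivatives. Differentiating velocity, we get acceleration: a(t) = 6·exp(t). Differentiating acceleration, we get jerk: j(t) = 6·exp(t). We have jerk j(t) = 6·exp(t). Substituting t = log(4): j(log(4)) = 24.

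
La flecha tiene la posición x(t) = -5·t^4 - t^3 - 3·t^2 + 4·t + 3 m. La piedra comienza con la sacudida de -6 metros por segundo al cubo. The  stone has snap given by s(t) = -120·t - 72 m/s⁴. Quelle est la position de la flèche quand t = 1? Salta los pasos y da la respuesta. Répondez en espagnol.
La posición en t = 1 es x = -2.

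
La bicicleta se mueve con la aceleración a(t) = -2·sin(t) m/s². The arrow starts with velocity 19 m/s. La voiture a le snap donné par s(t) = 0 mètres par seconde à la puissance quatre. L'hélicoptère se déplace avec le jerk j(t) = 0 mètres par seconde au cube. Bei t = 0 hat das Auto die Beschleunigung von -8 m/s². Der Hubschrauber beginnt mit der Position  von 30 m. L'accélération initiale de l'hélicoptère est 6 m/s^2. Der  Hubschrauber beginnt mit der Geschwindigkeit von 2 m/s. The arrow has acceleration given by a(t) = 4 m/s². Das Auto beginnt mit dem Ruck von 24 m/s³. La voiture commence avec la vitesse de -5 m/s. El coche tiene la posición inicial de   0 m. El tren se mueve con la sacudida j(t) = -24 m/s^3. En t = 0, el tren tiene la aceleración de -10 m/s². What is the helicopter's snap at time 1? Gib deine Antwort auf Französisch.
Pour résoudre ceci, nous devons prendre 1 dérivée de notre équation du jerk j(t) = 0. La dérivée du jerk donne le snap: s(t) = 0. En utilisant s(t) = 0 et en substituant t = 1, nous trouvons s = 0.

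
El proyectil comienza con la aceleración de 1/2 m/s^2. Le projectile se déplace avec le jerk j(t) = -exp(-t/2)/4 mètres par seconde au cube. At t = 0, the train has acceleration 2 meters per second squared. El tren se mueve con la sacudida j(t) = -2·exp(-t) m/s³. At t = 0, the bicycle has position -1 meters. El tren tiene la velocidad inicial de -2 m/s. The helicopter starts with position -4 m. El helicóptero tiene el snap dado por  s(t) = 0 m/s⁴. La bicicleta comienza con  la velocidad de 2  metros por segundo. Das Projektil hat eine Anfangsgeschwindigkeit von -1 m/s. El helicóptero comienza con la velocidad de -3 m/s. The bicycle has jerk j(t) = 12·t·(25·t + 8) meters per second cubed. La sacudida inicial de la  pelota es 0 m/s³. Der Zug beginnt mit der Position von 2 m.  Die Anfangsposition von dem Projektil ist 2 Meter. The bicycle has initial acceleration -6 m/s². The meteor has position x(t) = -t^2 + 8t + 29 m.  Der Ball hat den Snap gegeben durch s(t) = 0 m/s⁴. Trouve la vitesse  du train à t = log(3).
Nous devons trouver la primitive de notre équation du jerk j(t) = -2·exp(-t) 2 fois. En intégrant le jerk et en utilisant la condition initiale a(0) = 2, nous obtenons a(t) = 2·exp(-t). En prenant ∫a(t)dt et en appliquant v(0) = -2, nous trouvons v(t) = -2·exp(-t). De l'équation de la vitesse v(t) = -2·exp(-t), nous substituons t = log(3) pour obtenir v = -2/3.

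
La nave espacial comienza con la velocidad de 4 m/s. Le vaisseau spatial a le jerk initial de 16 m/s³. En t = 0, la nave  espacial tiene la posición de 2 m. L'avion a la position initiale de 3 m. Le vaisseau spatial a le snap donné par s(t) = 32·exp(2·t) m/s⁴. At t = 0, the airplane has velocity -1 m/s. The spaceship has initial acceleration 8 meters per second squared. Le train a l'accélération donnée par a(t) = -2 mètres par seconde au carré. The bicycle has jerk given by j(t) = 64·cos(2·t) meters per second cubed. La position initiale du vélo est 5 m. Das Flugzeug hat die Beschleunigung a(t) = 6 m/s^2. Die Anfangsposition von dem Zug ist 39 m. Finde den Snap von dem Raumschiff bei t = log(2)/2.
Wir haben den Snap s(t) = 32·exp(2·t). Durch Einsetzen von t = log(2)/2: s(log(2)/2) = 64.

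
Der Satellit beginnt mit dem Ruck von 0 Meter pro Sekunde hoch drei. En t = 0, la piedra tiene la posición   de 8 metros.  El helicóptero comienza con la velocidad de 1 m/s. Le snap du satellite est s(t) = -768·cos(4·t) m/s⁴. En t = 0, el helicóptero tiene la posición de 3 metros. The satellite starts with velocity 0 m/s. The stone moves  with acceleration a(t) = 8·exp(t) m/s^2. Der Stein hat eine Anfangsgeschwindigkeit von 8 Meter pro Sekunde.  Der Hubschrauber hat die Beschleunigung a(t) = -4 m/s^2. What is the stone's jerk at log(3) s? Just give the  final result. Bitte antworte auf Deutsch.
j(log(3)) = 24.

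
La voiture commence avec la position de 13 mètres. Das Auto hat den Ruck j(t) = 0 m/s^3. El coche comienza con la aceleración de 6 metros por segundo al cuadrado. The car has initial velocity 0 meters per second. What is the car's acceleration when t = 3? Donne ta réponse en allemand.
Um dies zu lösen, müssen wir 1 Stammfunktion unserer Gleichung für den Ruck j(t) = 0 finden. Mit ∫j(t)dt und Anwendung von a(0) = 6, finden wir a(t) = 6. Wir haben die Beschleunigung a(t) = 6. Durch Einsetzen von t = 3: a(3) = 6.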